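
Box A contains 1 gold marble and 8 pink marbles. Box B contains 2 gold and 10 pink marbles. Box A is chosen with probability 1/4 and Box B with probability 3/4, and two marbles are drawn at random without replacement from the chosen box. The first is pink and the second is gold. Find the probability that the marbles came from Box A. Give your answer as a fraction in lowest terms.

11/56

P(E | Box A) = 1/9; P(E | Box B) = 5/33.
P(E) = 1/4·1/9 + 3/4·5/33 = 14/99.
By Bayes' rule, P(Box A | E) = 1/36 / 14/99 = 11/56 ≈ 0.1964.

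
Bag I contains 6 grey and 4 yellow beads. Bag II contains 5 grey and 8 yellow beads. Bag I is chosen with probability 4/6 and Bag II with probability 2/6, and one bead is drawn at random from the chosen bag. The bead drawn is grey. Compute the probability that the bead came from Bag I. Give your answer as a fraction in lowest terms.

P(grey | Bag I) = 3/5; P(grey | Bag II) = 5/13.
P(grey) = 2/3·3/5 + 1/3·5/13 = 103/195.
By Bayes' rule, P(Bag I | grey) = 2/5 / 103/195 = 78/103 ≈ 0.7573.

78/103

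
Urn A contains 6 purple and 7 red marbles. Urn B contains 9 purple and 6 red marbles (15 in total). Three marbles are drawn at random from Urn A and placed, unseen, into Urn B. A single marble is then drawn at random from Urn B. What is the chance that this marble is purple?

Condition on how many of the transferred marbles are purple (from Urn A: 6 purple of 13; then Urn B has 18 total).
  0 purple: C(6,0)C(7,3)/C(13,3) = 35/286; then P = 9/18
  1 purple: C(6,1)C(7,2)/C(13,3) = 63/143; then P = 10/18
  2 purple: C(6,2)C(7,1)/C(13,3) = 105/286; then P = 11/18
  3 purple: C(6,3)C(7,0)/C(13,3) = 10/143; then P = 12/18
P(purple from Urn B) = 15/26 ≈ 0.5769.

15/26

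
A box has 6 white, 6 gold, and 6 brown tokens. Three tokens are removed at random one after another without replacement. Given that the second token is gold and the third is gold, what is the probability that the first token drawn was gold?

1/4

P(first=gold and the second token is gold and the third is gold) = (6/18)·(5/17)·(4/16) = 5/204.
P(E) = Σ over first color = 5/136 + 5/204 + 5/136 = 5/51.
By Bayes, P(first=gold | E) = 5/204 / 5/51 = 1/4 ≈ 0.2500.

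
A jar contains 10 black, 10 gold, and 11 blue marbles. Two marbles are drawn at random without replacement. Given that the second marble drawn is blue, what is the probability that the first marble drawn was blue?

P(first=blue and the second marble drawn is blue) = (11/31)·(10/30) = 11/93.
P(the second marble drawn is blue) = Σ over first color = 11/93 + 11/93 + 11/93 = 11/31.
By Bayes, P(first=blue | the second marble drawn is blue) = 11/93 / 11/31 = 1/3 ≈ 0.3333.

1/3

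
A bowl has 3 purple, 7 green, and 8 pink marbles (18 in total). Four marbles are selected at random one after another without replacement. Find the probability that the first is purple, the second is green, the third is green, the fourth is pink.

Multiply the conditional probability of each draw in order, without replacement, so each draw removes one from its color and from the total.
P = (3/18) · (7/17) · (6/16) · (8/15) = 7/510 ≈ 0.0137.

7/510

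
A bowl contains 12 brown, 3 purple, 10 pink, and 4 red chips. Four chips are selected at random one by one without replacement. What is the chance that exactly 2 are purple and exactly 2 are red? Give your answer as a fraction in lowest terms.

2/2639

Unordered draws without replacement: count favorable combinations over C(29,4).
Favorable = C(12,0) · C(3,2) · C(10,0) · C(4,2) = 18; total = C(29,4) = 23751.
P = 18/23751 = 2/2639 ≈ 0.0008.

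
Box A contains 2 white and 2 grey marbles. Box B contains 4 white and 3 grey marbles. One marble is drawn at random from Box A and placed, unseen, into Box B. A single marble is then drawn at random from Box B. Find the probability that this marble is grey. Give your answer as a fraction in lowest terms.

7/16

Condition on how many of the transferred marbles are grey (from Box A: 2 grey of 4; then Box B has 8 total).
  0 grey: C(2,0)C(2,1)/C(4,1) = 1/2; then P = 3/8
  1 grey: C(2,1)C(2,0)/C(4,1) = 1/2; then P = 4/8
P(grey from Box B) = 7/16 ≈ 0.4375.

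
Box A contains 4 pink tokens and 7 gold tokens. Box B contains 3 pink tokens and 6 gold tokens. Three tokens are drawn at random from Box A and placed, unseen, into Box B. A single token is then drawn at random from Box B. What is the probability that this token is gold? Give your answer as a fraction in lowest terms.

29/44

Condition on how many of the transferred tokens are gold (from Box A: 7 gold of 11; then Box B has 12 total).
  0 gold: C(7,0)C(4,3)/C(11,3) = 4/165; then P = 6/12
  1 gold: C(7,1)C(4,2)/C(11,3) = 14/55; then P = 7/12
  2 gold: C(7,2)C(4,1)/C(11,3) = 28/55; then P = 8/12
  3 gold: C(7,3)C(4,0)/C(11,3) = 7/33; then P = 9/12
P(gold from Box B) = 29/44 ≈ 0.6591.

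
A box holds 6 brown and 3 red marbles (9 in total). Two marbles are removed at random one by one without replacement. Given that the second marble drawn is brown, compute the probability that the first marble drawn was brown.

5/8

P(first=brown and the second marble drawn is brown) = (6/9)·(5/8) = 5/12.
P(the second marble drawn is brown) = Σ over first color = 5/12 + 1/4 = 2/3.
By Bayes, P(first=brown | the second marble drawn is brown) = 5/12 / 2/3 = 5/8 ≈ 0.6250.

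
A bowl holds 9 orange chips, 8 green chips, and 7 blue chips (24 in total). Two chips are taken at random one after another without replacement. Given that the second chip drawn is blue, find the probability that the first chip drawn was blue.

P(first=blue and the second chip drawn is blue) = (7/24)·(6/23) = 7/92.
P(the second chip drawn is blue) = Σ over first color = 21/184 + 7/69 + 7/92 = 7/24.
By Bayes, P(first=blue | the second chip drawn is blue) = 7/92 / 7/24 = 6/23 ≈ 0.2609.

6/23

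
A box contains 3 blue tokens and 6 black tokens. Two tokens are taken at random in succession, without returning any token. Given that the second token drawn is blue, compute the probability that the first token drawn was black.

P(first=black and the second token drawn is blue) = (6/9)·(3/8) = 1/4.
P(the second token drawn is blue) = Σ over first color = 1/12 + 1/4 = 1/3.
By Bayes, P(first=black | the second token drawn is blue) = 1/4 / 1/3 = 3/4 ≈ 0.7500.

3/4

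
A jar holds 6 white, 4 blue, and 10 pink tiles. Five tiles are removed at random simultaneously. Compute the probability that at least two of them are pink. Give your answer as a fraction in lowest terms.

Sum the hypergeometric tail for j = 2,…,5 pink tiles.
Favorable = C(10,2)·C(10,3) + C(10,3)·C(10,2) + C(10,4)·C(10,1) + C(10,5)·C(10,0) = 13152; total = C(20,5) = 15504.
P = 13152/15504 = 274/323 ≈ 0.8483.

274/323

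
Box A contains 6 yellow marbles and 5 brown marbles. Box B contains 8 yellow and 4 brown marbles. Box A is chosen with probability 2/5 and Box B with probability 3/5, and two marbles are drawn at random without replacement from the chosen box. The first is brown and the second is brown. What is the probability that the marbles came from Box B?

P(E | Box A) = 2/11; P(E | Box B) = 1/11.
P(E) = 2/5·2/11 + 3/5·1/11 = 7/55.
By Bayes' rule, P(Box B | E) = 3/55 / 7/55 = 3/7 ≈ 0.4286.

3/7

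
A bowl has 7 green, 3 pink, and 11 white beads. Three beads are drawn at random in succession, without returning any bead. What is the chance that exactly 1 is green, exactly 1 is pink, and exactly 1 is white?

Unordered draws without replacement: count favorable combinations over C(21,3).
Favorable = C(7,1) · C(3,1) · C(11,1) = 231; total = C(21,3) = 1330.
P = 231/1330 = 33/190 ≈ 0.1737.

33/190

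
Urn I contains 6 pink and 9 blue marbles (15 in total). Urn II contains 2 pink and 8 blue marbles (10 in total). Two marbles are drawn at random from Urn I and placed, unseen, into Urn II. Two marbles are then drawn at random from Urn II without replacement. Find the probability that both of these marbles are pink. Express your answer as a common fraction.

16/385

Condition on how many of the transferred marbles are pink (from Urn I: 6 pink of 15; then Urn II has 12 total).
  0 pink: C(6,0)C(9,2)/C(15,2) = 12/35; then P = C(2,2)/C(12,2) = 1/66
  1 pink: C(6,1)C(9,1)/C(15,2) = 18/35; then P = C(3,2)/C(12,2) = 1/22
  2 pink: C(6,2)C(9,0)/C(15,2) = 1/7; then P = C(4,2)/C(12,2) = 1/11
P(both pink) = 16/385 ≈ 0.0416.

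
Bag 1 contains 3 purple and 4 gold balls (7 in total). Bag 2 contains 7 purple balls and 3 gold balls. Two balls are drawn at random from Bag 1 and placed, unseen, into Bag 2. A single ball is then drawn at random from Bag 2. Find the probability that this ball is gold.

Condition on how many of the transferred balls are gold (from Bag 1: 4 gold of 7; then Bag 2 has 12 total).
  0 gold: C(4,0)C(3,2)/C(7,2) = 1/7; then P = 3/12
  1 gold: C(4,1)C(3,1)/C(7,2) = 4/7; then P = 4/12
  2 gold: C(4,2)C(3,0)/C(7,2) = 2/7; then P = 5/12
P(gold from Bag 2) = 29/84 ≈ 0.3452.

29/84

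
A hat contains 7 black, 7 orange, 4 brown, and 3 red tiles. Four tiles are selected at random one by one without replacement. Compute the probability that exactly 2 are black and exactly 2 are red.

Unordered draws without replacement: count favorable combinations over C(21,4).
Favorable = C(7,2) · C(7,0) · C(4,0) · C(3,2) = 63; total = C(21,4) = 5985.
P = 63/5985 = 1/95 ≈ 0.0105.

1/95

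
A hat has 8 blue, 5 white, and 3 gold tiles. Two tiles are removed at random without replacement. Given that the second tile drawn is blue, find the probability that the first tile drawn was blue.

P(first=blue and the second tile drawn is blue) = (8/16)·(7/15) = 7/30.
P(the second tile drawn is blue) = Σ over first color = 7/30 + 1/6 + 1/10 = 1/2.
By Bayes, P(first=blue | the second tile drawn is blue) = 7/30 / 1/2 = 7/15 ≈ 0.4667.

7/15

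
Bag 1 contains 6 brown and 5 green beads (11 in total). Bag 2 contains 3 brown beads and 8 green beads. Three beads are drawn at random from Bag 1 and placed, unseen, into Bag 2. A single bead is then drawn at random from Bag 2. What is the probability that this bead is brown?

51/154

Condition on how many of the transferred beads are brown (from Bag 1: 6 brown of 11; then Bag 2 has 14 total).
  0 brown: C(6,0)C(5,3)/C(11,3) = 2/33; then P = 3/14
  1 brown: C(6,1)C(5,2)/C(11,3) = 4/11; then P = 4/14
  2 brown: C(6,2)C(5,1)/C(11,3) = 5/11; then P = 5/14
  3 brown: C(6,3)C(5,0)/C(11,3) = 4/33; then P = 6/14
P(brown from Bag 2) = 51/154 ≈ 0.3312.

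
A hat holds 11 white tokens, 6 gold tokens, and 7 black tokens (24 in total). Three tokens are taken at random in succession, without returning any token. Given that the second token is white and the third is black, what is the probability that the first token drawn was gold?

3/11

P(first=gold and the second token is white and the third is black) = (6/24)·(11/23)·(7/22) = 7/184.
P(E) = Σ over first color = 35/552 + 7/184 + 7/184 = 77/552.
By Bayes, P(first=gold | E) = 7/184 / 77/552 = 3/11 ≈ 0.2727.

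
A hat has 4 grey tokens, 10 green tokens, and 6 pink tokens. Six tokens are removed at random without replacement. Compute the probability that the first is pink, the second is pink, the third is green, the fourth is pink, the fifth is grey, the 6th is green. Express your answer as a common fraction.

Multiply the conditional probability of each draw in order, without replacement, so each draw removes one from its color and from the total.
P = (6/20) · (5/19) · (10/18) · (4/17) · (4/16) · (9/15) = 1/646 ≈ 0.0015.

1/646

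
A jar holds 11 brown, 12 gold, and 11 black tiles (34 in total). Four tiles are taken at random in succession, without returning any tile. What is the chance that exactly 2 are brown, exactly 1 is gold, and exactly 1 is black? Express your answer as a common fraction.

Unordered draws without replacement: count favorable combinations over C(34,4).
Favorable = C(11,2) · C(12,1) · C(11,1) = 7260; total = C(34,4) = 46376.
P = 7260/46376 = 165/1054 ≈ 0.1565.

165/1054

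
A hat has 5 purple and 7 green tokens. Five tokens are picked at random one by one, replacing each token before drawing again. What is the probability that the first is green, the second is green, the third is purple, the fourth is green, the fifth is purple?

Multiply the conditional probability of each draw in order, with replacement (the composition resets each draw).
P = (7/12) · (7/12) · (5/12) · (7/12) · (5/12) = 8575/248832 ≈ 0.0345.

8575/248832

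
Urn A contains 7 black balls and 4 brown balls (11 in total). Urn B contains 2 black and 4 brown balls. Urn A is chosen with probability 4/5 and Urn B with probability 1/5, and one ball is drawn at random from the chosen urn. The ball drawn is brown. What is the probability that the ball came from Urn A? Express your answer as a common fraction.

P(brown | Urn A) = 4/11; P(brown | Urn B) = 2/3.
P(brown) = 4/5·4/11 + 1/5·2/3 = 14/33.
By Bayes' rule, P(Urn A | brown) = 16/55 / 14/33 = 24/35 ≈ 0.6857.

24/35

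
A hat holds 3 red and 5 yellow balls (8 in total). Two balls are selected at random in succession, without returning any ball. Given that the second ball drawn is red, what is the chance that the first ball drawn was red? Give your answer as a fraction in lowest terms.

2/7

P(first=red and the second ball drawn is red) = (3/8)·(2/7) = 3/28.
P(the second ball drawn is red) = Σ over first color = 3/28 + 15/56 = 3/8.
By Bayes, P(first=red | the second ball drawn is red) = 3/28 / 3/8 = 2/7 ≈ 0.2857.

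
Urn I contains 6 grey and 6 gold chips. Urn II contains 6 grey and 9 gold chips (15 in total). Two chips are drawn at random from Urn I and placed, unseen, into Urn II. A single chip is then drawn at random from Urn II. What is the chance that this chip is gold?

Condition on how many of the transferred chips are gold (from Urn I: 6 gold of 12; then Urn II has 17 total).
  0 gold: C(6,0)C(6,2)/C(12,2) = 5/22; then P = 9/17
  1 gold: C(6,1)C(6,1)/C(12,2) = 6/11; then P = 10/17
  2 gold: C(6,2)C(6,0)/C(12,2) = 5/22; then P = 11/17
P(gold from Urn II) = 10/17 ≈ 0.5882.

10/17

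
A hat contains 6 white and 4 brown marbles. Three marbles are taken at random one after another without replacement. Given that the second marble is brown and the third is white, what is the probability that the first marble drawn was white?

5/8

P(first=white and the second marble is brown and the third is white) = (6/10)·(4/9)·(5/8) = 1/6.
P(E) = Σ over first color = 1/6 + 1/10 = 4/15.
By Bayes, P(first=white | E) = 1/6 / 4/15 = 5/8 ≈ 0.6250.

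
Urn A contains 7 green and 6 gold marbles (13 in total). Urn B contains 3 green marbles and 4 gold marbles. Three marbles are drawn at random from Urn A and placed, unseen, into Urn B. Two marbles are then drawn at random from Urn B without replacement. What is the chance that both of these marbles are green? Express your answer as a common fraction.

Condition on how many of the transferred marbles are green (from Urn A: 7 green of 13; then Urn B has 10 total).
  0 green: C(7,0)C(6,3)/C(13,3) = 10/143; then P = C(3,2)/C(10,2) = 1/15
  1 green: C(7,1)C(6,2)/C(13,3) = 105/286; then P = C(4,2)/C(10,2) = 2/15
  2 green: C(7,2)C(6,1)/C(13,3) = 63/143; then P = C(5,2)/C(10,2) = 2/9
  3 green: C(7,3)C(6,0)/C(13,3) = 35/286; then P = C(6,2)/C(10,2) = 1/3
P(both green) = 5/26 ≈ 0.1923.

5/26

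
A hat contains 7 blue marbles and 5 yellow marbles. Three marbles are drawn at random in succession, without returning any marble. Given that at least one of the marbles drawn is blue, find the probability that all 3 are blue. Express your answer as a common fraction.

1/6

P(all 3 blue) = C(7,3)/C(12,3) = 7/44; P(at least one blue) = 1 − C(5,3)/C(12,3) = 21/22.
Since 'all 3 blue' ⊆ 'at least one blue', P(all 3 | at least one) = 7/44 / 21/22 = 1/6 ≈ 0.1667.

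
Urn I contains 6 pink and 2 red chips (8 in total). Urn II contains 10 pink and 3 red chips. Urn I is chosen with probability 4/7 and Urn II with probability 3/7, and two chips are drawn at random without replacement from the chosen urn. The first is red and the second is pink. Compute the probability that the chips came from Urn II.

35/87

P(E | Urn I) = 3/14; P(E | Urn II) = 5/26.
P(E) = 4/7·3/14 + 3/7·5/26 = 261/1274.
By Bayes' rule, P(Urn II | E) = 15/182 / 261/1274 = 35/87 ≈ 0.4023.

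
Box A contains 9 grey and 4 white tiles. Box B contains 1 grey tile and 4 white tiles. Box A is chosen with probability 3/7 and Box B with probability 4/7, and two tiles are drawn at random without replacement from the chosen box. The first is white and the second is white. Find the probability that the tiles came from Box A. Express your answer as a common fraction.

5/57

P(E | Box A) = 1/13; P(E | Box B) = 3/5.
P(E) = 3/7·1/13 + 4/7·3/5 = 171/455.
By Bayes' rule, P(Box A | E) = 3/91 / 171/455 = 5/57 ≈ 0.0877.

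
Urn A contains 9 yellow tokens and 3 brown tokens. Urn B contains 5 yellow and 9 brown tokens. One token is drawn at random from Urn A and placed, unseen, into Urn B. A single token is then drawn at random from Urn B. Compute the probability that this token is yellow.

23/60

Condition on how many of the transferred tokens are yellow (from Urn A: 9 yellow of 12; then Urn B has 15 total).
  0 yellow: C(9,0)C(3,1)/C(12,1) = 1/4; then P = 5/15
  1 yellow: C(9,1)C(3,0)/C(12,1) = 3/4; then P = 6/15
P(yellow from Urn B) = 23/60 ≈ 0.3833.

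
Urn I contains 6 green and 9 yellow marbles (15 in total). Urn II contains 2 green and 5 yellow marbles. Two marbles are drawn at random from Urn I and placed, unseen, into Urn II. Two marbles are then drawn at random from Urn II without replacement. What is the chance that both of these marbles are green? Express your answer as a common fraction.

Condition on how many of the transferred marbles are green (from Urn I: 6 green of 15; then Urn II has 9 total).
  0 green: C(6,0)C(9,2)/C(15,2) = 12/35; then P = C(2,2)/C(9,2) = 1/36
  1 green: C(6,1)C(9,1)/C(15,2) = 18/35; then P = C(3,2)/C(9,2) = 1/12
  2 green: C(6,2)C(9,0)/C(15,2) = 1/7; then P = C(4,2)/C(9,2) = 1/6
P(both green) = 8/105 ≈ 0.0762.

8/105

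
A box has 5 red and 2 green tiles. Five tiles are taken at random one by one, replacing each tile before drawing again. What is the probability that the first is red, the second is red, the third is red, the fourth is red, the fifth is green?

Multiply the conditional probability of each draw in order, with replacement (the composition resets each draw).
P = (5/7) · (5/7) · (5/7) · (5/7) · (2/7) = 1250/16807 ≈ 0.0744.

1250/16807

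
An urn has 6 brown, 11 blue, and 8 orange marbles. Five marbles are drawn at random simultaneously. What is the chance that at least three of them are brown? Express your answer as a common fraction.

Sum the hypergeometric tail for j = 3,…,5 brown marbles.
Favorable = C(6,3)·C(19,2) + C(6,4)·C(19,1) + C(6,5)·C(19,0) = 3711; total = C(25,5) = 53130.
P = 3711/53130 = 1237/17710 ≈ 0.0698.

1237/17710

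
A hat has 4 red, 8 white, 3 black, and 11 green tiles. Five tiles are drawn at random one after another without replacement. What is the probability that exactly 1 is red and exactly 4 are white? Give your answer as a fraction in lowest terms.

14/3289

Unordered draws without replacement: count favorable combinations over C(26,5).
Favorable = C(4,1) · C(8,4) · C(3,0) · C(11,0) = 280; total = C(26,5) = 65780.
P = 280/65780 = 14/3289 ≈ 0.0043.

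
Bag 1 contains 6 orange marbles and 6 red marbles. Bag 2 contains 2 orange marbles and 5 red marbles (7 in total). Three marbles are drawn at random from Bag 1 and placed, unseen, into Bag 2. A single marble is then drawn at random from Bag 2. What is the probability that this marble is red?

13/20

Condition on how many of the transferred marbles are red (from Bag 1: 6 red of 12; then Bag 2 has 10 total).
  0 red: C(6,0)C(6,3)/C(12,3) = 1/11; then P = 5/10
  1 red: C(6,1)C(6,2)/C(12,3) = 9/22; then P = 6/10
  2 red: C(6,2)C(6,1)/C(12,3) = 9/22; then P = 7/10
  3 red: C(6,3)C(6,0)/C(12,3) = 1/11; then P = 8/10
P(red from Bag 2) = 13/20 ≈ 0.6500.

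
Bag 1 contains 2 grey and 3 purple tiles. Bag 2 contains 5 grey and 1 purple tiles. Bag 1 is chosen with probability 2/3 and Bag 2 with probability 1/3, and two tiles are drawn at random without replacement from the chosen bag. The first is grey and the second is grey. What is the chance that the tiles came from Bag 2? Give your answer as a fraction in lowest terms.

P(E | Bag 1) = 1/10; P(E | Bag 2) = 2/3.
P(E) = 2/3·1/10 + 1/3·2/3 = 13/45.
By Bayes' rule, P(Bag 2 | E) = 2/9 / 13/45 = 10/13 ≈ 0.7692.

10/13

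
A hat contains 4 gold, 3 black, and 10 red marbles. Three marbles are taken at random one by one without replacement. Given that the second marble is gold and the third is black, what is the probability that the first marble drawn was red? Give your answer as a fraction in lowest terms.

P(first=red and the second marble is gold and the third is black) = (10/17)·(4/16)·(3/15) = 1/34.
P(E) = Σ over first color = 3/340 + 1/170 + 1/34 = 3/68.
By Bayes, P(first=red | E) = 1/34 / 3/68 = 2/3 ≈ 0.6667.

2/3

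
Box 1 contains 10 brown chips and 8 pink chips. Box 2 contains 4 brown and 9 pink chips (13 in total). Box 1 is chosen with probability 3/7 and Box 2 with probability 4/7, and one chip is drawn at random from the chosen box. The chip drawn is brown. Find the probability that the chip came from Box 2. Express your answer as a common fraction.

48/113

P(brown | Box 1) = 5/9; P(brown | Box 2) = 4/13.
P(brown) = 3/7·5/9 + 4/7·4/13 = 113/273.
By Bayes' rule, P(Box 2 | brown) = 16/91 / 113/273 = 48/113 ≈ 0.4248.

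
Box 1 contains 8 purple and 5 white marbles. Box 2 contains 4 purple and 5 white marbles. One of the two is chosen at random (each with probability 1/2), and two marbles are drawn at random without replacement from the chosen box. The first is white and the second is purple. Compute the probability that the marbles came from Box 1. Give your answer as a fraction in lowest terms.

12/25

P(E | Box 1) = 10/39; P(E | Box 2) = 5/18.
P(E) = 1/2·10/39 + 1/2·5/18 = 125/468.
By Bayes' rule, P(Box 1 | E) = 5/39 / 125/468 = 12/25 ≈ 0.4800.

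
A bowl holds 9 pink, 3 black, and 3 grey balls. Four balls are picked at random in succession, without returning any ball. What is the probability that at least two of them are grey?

2/13

Sum the hypergeometric tail for j = 2,…,3 grey balls.
Favorable = C(3,2)·C(12,2) + C(3,3)·C(12,1) = 210; total = C(15,4) = 1365.
P = 210/1365 = 2/13 ≈ 0.1538.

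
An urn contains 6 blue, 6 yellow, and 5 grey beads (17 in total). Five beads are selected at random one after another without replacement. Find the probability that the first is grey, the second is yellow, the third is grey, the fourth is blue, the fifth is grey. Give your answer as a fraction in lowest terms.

Multiply the conditional probability of each draw in order, without replacement, so each draw removes one from its color and from the total.
P = (5/17) · (6/16) · (4/15) · (6/14) · (3/13) = 9/3094 ≈ 0.0029.

9/3094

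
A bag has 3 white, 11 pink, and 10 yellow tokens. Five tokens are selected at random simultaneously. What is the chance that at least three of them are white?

5/1012

Sum the hypergeometric tail for j = 3,…,3 white tokens.
Favorable = C(3,3)·C(21,2) = 210; total = C(24,5) = 42504.
P = 210/42504 = 5/1012 ≈ 0.0049.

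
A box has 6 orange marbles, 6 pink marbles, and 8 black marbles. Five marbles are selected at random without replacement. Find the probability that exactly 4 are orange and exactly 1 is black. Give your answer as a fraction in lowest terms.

5/646

Unordered draws without replacement: count favorable combinations over C(20,5).
Favorable = C(6,4) · C(6,0) · C(8,1) = 120; total = C(20,5) = 15504.
P = 120/15504 = 5/646 ≈ 0.0077.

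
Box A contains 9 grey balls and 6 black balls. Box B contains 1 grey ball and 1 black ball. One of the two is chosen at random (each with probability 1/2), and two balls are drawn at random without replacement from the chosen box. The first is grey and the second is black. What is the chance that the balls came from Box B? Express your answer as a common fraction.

P(E | Box A) = 9/35; P(E | Box B) = 1/2.
P(E) = 1/2·9/35 + 1/2·1/2 = 53/140.
By Bayes' rule, P(Box B | E) = 1/4 / 53/140 = 35/53 ≈ 0.6604.

35/53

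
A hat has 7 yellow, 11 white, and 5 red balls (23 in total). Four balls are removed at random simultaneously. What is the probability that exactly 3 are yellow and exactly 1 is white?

Unordered draws without replacement: count favorable combinations over C(23,4).
Favorable = C(7,3) · C(11,1) · C(5,0) = 385; total = C(23,4) = 8855.
P = 385/8855 = 1/23 ≈ 0.0435.

1/23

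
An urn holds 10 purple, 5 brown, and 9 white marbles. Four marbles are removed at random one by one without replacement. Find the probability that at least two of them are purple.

Sum the hypergeometric tail for j = 2,…,4 purple marbles.
Favorable = C(10,2)·C(14,2) + C(10,3)·C(14,1) + C(10,4)·C(14,0) = 5985; total = C(24,4) = 10626.
P = 5985/10626 = 285/506 ≈ 0.5632.

285/506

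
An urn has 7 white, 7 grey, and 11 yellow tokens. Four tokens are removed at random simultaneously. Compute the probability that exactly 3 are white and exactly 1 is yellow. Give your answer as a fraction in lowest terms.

Unordered draws without replacement: count favorable combinations over C(25,4).
Favorable = C(7,3) · C(7,0) · C(11,1) = 385; total = C(25,4) = 12650.
P = 385/12650 = 7/230 ≈ 0.0304.

7/230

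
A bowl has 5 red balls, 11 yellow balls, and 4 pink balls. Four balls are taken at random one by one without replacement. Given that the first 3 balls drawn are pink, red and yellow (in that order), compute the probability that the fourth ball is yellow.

10/17

After removing 1 red, 1 yellow, 1 pink, the bowl has 10 yellow out of 17 remaining.
P(fourth is yellow | given) = 10/17 ≈ 0.5882.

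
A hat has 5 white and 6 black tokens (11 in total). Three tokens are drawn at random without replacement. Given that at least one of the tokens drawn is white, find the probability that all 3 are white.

2/29

P(all 3 white) = C(5,3)/C(11,3) = 2/33; P(at least one white) = 1 − C(6,3)/C(11,3) = 29/33.
Since 'all 3 white' ⊆ 'at least one white', P(all 3 | at least one) = 2/33 / 29/33 = 2/29 ≈ 0.0690.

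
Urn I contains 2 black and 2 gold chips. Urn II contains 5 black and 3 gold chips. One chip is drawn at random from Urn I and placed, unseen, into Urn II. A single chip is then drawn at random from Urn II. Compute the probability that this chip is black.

11/18

Condition on how many of the transferred chips are black (from Urn I: 2 black of 4; then Urn II has 9 total).
  0 black: C(2,0)C(2,1)/C(4,1) = 1/2; then P = 5/9
  1 black: C(2,1)C(2,0)/C(4,1) = 1/2; then P = 6/9
P(black from Urn II) = 11/18 ≈ 0.6111.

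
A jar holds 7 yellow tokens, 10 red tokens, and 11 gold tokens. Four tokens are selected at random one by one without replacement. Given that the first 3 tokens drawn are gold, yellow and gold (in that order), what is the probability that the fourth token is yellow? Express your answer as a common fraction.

After removing 1 yellow, 2 gold, the jar has 6 yellow out of 25 remaining.
P(fourth is yellow | given) = 6/25 ≈ 0.2400.

6/25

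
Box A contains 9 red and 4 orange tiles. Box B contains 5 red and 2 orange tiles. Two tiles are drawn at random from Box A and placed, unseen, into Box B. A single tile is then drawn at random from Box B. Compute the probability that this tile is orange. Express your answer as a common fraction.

Condition on how many of the transferred tiles are orange (from Box A: 4 orange of 13; then Box B has 9 total).
  0 orange: C(4,0)C(9,2)/C(13,2) = 6/13; then P = 2/9
  1 orange: C(4,1)C(9,1)/C(13,2) = 6/13; then P = 3/9
  2 orange: C(4,2)C(9,0)/C(13,2) = 1/13; then P = 4/9
P(orange from Box B) = 34/117 ≈ 0.2906.

34/117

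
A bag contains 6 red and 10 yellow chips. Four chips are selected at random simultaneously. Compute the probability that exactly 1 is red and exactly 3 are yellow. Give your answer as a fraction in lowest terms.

Unordered draws without replacement: count favorable combinations over C(16,4).
Favorable = C(6,1) · C(10,3) = 720; total = C(16,4) = 1820.
P = 720/1820 = 36/91 ≈ 0.3956.

36/91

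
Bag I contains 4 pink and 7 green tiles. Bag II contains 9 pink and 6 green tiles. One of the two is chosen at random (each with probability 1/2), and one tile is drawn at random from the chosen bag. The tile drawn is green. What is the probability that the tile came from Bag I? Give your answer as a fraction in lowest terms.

35/57

P(green | Bag I) = 7/11; P(green | Bag II) = 2/5.
P(green) = 1/2·7/11 + 1/2·2/5 = 57/110.
By Bayes' rule, P(Bag I | green) = 7/22 / 57/110 = 35/57 ≈ 0.6140.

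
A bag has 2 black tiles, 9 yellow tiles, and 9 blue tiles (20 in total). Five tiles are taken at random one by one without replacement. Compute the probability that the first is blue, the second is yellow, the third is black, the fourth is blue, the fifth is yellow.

Multiply the conditional probability of each draw in order, without replacement, so each draw removes one from its color and from the total.
P = (9/20) · (9/19) · (2/18) · (8/17) · (8/16) = 9/1615 ≈ 0.0056.

9/1615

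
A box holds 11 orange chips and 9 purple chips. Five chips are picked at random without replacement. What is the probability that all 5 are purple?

Unordered draws without replacement: count favorable combinations over C(20,5).
Favorable = C(11,0) · C(9,5) = 126; total = C(20,5) = 15504.
P = 126/15504 = 21/2584 ≈ 0.0081.

21/2584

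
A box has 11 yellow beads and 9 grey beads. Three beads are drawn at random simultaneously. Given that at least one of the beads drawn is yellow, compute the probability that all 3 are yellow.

P(all 3 yellow) = C(11,3)/C(20,3) = 11/76; P(at least one yellow) = 1 − C(9,3)/C(20,3) = 88/95.
Since 'all 3 yellow' ⊆ 'at least one yellow', P(all 3 | at least one) = 11/76 / 88/95 = 5/32 ≈ 0.1562.

5/32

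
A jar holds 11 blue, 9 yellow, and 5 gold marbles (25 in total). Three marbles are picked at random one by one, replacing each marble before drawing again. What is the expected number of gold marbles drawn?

3/5

By linearity of expectation, E[X] = Σ P(draw i is gold); each independent draw has P(gold) = 5/25.
E[X] = 3 · 5/25 = 3/5 ≈ 0.6000.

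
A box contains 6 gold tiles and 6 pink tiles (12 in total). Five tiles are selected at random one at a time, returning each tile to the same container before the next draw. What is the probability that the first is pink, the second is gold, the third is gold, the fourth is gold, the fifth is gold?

1/32

Multiply the conditional probability of each draw in order, with replacement (the composition resets each draw).
P = (6/12) · (6/12) · (6/12) · (6/12) · (6/12) = 1/32 ≈ 0.0312.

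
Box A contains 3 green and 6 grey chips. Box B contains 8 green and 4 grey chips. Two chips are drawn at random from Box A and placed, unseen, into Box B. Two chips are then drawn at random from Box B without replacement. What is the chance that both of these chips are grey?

47/364

Condition on how many of the transferred chips are grey (from Box A: 6 grey of 9; then Box B has 14 total).
  0 grey: C(6,0)C(3,2)/C(9,2) = 1/12; then P = C(4,2)/C(14,2) = 6/91
  1 grey: C(6,1)C(3,1)/C(9,2) = 1/2; then P = C(5,2)/C(14,2) = 10/91
  2 grey: C(6,2)C(3,0)/C(9,2) = 5/12; then P = C(6,2)/C(14,2) = 15/91
P(both grey) = 47/364 ≈ 0.1291.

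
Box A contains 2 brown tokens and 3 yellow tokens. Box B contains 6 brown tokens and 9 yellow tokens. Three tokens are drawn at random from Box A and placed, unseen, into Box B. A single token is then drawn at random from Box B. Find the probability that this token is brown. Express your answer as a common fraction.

2/5

Condition on how many of the transferred tokens are brown (from Box A: 2 brown of 5; then Box B has 18 total).
  0 brown: C(2,0)C(3,3)/C(5,3) = 1/10; then P = 6/18
  1 brown: C(2,1)C(3,2)/C(5,3) = 3/5; then P = 7/18
  2 brown: C(2,2)C(3,1)/C(5,3) = 3/10; then P = 8/18
P(brown from Box B) = 2/5 ≈ 0.4000.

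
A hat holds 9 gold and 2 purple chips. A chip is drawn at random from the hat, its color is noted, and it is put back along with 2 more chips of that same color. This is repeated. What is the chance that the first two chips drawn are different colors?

Either gold then purple, or purple then gold; after the first draw the total is 13.
P = (9/11)·(2/13) + (2/11)·(9/13) = 36/143 ≈ 0.2517.

36/143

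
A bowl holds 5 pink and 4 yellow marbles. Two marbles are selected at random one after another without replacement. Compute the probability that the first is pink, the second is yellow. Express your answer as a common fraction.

Multiply the conditional probability of each draw in order, without replacement, so each draw removes one from its color and from the total.
P = (5/9) · (4/8) = 5/18 ≈ 0.2778.

5/18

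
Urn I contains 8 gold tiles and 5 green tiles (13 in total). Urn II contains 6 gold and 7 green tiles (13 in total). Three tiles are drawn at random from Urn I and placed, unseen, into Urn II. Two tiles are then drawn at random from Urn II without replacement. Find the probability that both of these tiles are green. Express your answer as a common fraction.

383/1560

Condition on how many of the transferred tiles are green (from Urn I: 5 green of 13; then Urn II has 16 total).
  0 green: C(5,0)C(8,3)/C(13,3) = 28/143; then P = C(7,2)/C(16,2) = 7/40
  1 green: C(5,1)C(8,2)/C(13,3) = 70/143; then P = C(8,2)/C(16,2) = 7/30
  2 green: C(5,2)C(8,1)/C(13,3) = 40/143; then P = C(9,2)/C(16,2) = 3/10
  3 green: C(5,3)C(8,0)/C(13,3) = 5/143; then P = C(10,2)/C(16,2) = 3/8
P(both green) = 383/1560 ≈ 0.2455.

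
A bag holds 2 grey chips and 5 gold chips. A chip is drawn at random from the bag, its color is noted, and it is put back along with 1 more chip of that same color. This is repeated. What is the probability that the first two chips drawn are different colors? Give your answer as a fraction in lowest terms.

Either grey then gold, or gold then grey; after the first draw the total is 8.
P = (2/7)·(5/8) + (5/7)·(2/8) = 5/14 ≈ 0.3571.

5/14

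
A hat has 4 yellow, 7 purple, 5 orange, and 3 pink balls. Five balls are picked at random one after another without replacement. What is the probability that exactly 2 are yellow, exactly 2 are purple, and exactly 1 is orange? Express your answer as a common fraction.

35/646

Unordered draws without replacement: count favorable combinations over C(19,5).
Favorable = C(4,2) · C(7,2) · C(5,1) · C(3,0) = 630; total = C(19,5) = 11628.
P = 630/11628 = 35/646 ≈ 0.0542.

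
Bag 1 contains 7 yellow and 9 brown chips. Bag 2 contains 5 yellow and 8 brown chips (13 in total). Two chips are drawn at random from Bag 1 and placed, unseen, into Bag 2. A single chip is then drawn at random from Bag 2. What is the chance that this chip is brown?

73/120

Condition on how many of the transferred chips are brown (from Bag 1: 9 brown of 16; then Bag 2 has 15 total).
  0 brown: C(9,0)C(7,2)/C(16,2) = 7/40; then P = 8/15
  1 brown: C(9,1)C(7,1)/C(16,2) = 21/40; then P = 9/15
  2 brown: C(9,2)C(7,0)/C(16,2) = 3/10; then P = 10/15
P(brown from Bag 2) = 73/120 ≈ 0.6083.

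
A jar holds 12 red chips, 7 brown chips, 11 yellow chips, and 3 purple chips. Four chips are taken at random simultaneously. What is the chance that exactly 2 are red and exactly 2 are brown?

Unordered draws without replacement: count favorable combinations over C(33,4).
Favorable = C(12,2) · C(7,2) · C(11,0) · C(3,0) = 1386; total = C(33,4) = 40920.
P = 1386/40920 = 21/620 ≈ 0.0339.

21/620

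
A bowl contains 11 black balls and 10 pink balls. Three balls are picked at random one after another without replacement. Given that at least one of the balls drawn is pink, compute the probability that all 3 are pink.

24/233

P(all 3 pink) = C(10,3)/C(21,3) = 12/133; P(at least one pink) = 1 − C(11,3)/C(21,3) = 233/266.
Since 'all 3 pink' ⊆ 'at least one pink', P(all 3 | at least one) = 12/133 / 233/266 = 24/233 ≈ 0.1030.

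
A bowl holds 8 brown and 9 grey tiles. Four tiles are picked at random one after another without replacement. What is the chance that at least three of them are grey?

57/170

Sum the hypergeometric tail for j = 3,…,4 grey tiles.
Favorable = C(9,3)·C(8,1) + C(9,4)·C(8,0) = 798; total = C(17,4) = 2380.
P = 798/2380 = 57/170 ≈ 0.3353.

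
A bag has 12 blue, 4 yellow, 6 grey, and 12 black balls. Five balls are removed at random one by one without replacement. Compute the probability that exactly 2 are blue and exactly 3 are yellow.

1/1054

Unordered draws without replacement: count favorable combinations over C(34,5).
Favorable = C(12,2) · C(4,3) · C(6,0) · C(12,0) = 264; total = C(34,5) = 278256.
P = 264/278256 = 1/1054 ≈ 0.0009.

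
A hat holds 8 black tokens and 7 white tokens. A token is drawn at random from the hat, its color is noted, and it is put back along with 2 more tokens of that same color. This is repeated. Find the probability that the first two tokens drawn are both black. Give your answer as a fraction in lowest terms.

After a black draw the hat holds 10 black out of 17.
P = (8/15)·(10/17) = 16/51 ≈ 0.3137.

16/51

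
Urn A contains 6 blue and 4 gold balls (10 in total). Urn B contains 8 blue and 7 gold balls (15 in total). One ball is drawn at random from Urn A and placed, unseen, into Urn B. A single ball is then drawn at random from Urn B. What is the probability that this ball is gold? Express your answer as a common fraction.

37/80

Condition on how many of the transferred balls are gold (from Urn A: 4 gold of 10; then Urn B has 16 total).
  0 gold: C(4,0)C(6,1)/C(10,1) = 3/5; then P = 7/16
  1 gold: C(4,1)C(6,0)/C(10,1) = 2/5; then P = 8/16
P(gold from Urn B) = 37/80 ≈ 0.4625.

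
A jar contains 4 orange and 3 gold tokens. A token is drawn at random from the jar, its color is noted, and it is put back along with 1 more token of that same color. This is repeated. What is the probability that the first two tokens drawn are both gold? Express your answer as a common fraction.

After a gold draw the jar holds 4 gold out of 8.
P = (3/7)·(4/8) = 3/14 ≈ 0.2143.

3/14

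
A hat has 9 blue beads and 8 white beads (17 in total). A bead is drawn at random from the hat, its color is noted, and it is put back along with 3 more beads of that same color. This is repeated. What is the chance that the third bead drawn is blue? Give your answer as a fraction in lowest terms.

Sum over the four possibilities for the first two draws (blue/not-blue each), tracking how the blue count and total change by +3 per draw.
P(third is blue) = 9/17 ≈ 0.5294. (In a Pólya urn every draw has the same marginal probability 9/17.)

9/17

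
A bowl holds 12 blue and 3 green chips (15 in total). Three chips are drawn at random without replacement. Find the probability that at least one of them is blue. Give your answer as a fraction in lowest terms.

454/455

Use the complement: P(at least one blue) = 1 − P(no blue).
P(none) = C(3,3)/C(15,3) = 1/455.
So P = 1 − 1/455 = 454/455 ≈ 0.9978.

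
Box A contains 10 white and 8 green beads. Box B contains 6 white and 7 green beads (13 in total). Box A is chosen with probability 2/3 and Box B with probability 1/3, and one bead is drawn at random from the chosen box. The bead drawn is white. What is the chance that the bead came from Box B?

P(white | Box A) = 5/9; P(white | Box B) = 6/13.
P(white) = 2/3·5/9 + 1/3·6/13 = 184/351.
By Bayes' rule, P(Box B | white) = 2/13 / 184/351 = 27/92 ≈ 0.2935.

27/92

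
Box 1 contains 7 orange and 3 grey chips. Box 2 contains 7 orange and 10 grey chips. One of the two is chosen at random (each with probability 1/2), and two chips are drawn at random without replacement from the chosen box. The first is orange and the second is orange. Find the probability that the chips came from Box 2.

P(E | Box 1) = 7/15; P(E | Box 2) = 21/136.
P(E) = 1/2·7/15 + 1/2·21/136 = 1267/4080.
By Bayes' rule, P(Box 2 | E) = 21/272 / 1267/4080 = 45/181 ≈ 0.2486.

45/181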